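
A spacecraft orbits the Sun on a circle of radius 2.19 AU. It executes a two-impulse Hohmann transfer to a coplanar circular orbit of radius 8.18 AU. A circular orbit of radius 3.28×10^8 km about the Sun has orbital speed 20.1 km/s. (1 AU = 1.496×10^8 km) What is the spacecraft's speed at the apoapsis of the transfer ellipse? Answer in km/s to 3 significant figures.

v = 6.76 km/s

From the circular-orbit relation v² = μ/r at r = 3.28×10^8 km: μ = v²r = (20.1)² × 3.28×10^8 = 1.32515×10^11 km³/s².
In km: r₁ = 2.19 × 1.496×10^8 = 3.27624×10^8 km; r₂ = 8.18 × 1.496×10^8 = 1.223728×10^9 km.
Transfer-ellipse semi-major axis a_t = (r₁ + r₂)/2 = (3.27624×10^8 + 1.223728×10^9)/2 = 7.75676×10^8 km.
At apoapsis, r = 1.223728×10^9 km.
Applying v² = μ(2/r − 1/a_t): v = 6.763 km/s.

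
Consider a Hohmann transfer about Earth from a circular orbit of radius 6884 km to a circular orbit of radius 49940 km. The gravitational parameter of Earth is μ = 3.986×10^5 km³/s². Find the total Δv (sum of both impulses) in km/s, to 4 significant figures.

Semi-major axis of the transfer orbit: a_t = (6884 + 49940)/2 = 28412 km.
At r₁ the circular-orbit speed is v₁ = √(μ/r₁) = 7.6094 km/s.
Transfer-orbit speed at r₁ (vis-viva equation): v_p = √[μ(2/r₁ − 1/a_t)] = 10.088 km/s.
First burn Δv₁ = |v_p − v₁| = 2.479 km/s.
Circular speed at r₂: v₂ = √(μ/r₂) = 2.8252 km/s.
Transfer-orbit speed at r₂: v_a = √[μ(2/r₂ − 1/a_t)] = 1.3906 km/s.
Second burn Δv₂ = |v₂ − v_a| = 1.435 km/s.
Total Δv = Δv₁ + Δv₂ = 3.914 km/s.

Δv = 3.914 km/s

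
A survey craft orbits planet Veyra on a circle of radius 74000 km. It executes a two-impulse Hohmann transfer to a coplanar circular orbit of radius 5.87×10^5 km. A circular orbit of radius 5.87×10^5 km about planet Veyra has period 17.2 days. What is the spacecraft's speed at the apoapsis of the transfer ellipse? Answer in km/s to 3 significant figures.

v = 1.17 km/s

From Kepler's third law T² = 4π²r³/μ at r = 5.87×10^5 km, T = 17.2 days = 17.2 × 86400 s = 1.48608×10^6 s: μ = 4π²r³/T² = 3.61568×10^6 km³/s².
The Hohmann ellipse has a_t = (r₁ + r₂)/2 = 3.305×10^5 km.
At apoapsis, r = 5.870×10^5 km.
From the vis-viva equation, v = √[μ(2/r − 1/a_t)] = 1.174 km/s.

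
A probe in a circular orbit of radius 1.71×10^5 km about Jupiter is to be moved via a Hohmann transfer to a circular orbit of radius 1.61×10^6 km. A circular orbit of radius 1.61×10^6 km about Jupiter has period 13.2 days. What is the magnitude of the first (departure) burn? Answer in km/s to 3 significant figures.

From Kepler's third law T² = 4π²r³/μ at r = 1.61×10^6 km, T = 13.2 days = 13.2 × 86400 s = 1.14048×10^6 s: μ = 4π²r³/T² = 1.26667×10^8 km³/s².
Transfer-ellipse semi-major axis a_t = (r₁ + r₂)/2 = (1.710×10^5 + 1.610×10^6)/2 = 8.905×10^5 km.
Circular speed at r = 1.710×10^5 km: v_c = √(μ/r) = 27.217 km/s.
Transfer-orbit speed at the same r (vis-viva, a = a_t): v_t = √[μ(2/r − 1/a_t)] = 36.596 km/s.
Δv₁ = |v_t − v_c| = |36.596 − 27.217| = 9.379 km/s.

Δv₁ = 9.38 km/s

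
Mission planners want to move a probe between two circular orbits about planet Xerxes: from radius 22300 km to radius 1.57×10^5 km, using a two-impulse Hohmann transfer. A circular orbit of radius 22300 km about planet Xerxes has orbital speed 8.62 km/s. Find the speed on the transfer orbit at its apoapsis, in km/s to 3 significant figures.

From the circular-orbit relation v² = μ/r at r = 22300 km: μ = v²r = (8.62)² × 22300 = 1.65699×10^6 km³/s².
Semi-major axis of the transfer orbit: a_t = (22300 + 1.570×10^5)/2 = 89650 km.
The apoapsis of the transfer ellipse is at r = 1.570×10^5 km.
Applying v² = μ(2/r − 1/a_t): v = 1.620 km/s.

v = 1.62 km/s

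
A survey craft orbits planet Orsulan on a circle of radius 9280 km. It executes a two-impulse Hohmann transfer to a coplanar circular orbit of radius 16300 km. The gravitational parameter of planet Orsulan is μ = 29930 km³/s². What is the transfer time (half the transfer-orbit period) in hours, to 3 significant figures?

The Hohmann ellipse has a_t = (r₁ + r₂)/2 = 12790 km.
By Kepler's third law the transfer-orbit period is T = 2π√(a_t³/μ), so t = T/2 = 26270 s.
Converting: 26270 s ÷ 3600 s/hour = 7.30 hours.

t = 7.30 hours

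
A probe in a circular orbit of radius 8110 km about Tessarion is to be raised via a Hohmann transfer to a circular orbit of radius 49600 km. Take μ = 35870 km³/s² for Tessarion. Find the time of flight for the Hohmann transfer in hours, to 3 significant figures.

The Hohmann ellipse has a_t = (r₁ + r₂)/2 = 28855 km.
By Kepler's third law the transfer-orbit period is T = 2π√(a_t³/μ), so t = T/2 = 81300 s.
Converting: 81300 s ÷ 3600 s/hour = 22.6 hours.

t = 22.6 hours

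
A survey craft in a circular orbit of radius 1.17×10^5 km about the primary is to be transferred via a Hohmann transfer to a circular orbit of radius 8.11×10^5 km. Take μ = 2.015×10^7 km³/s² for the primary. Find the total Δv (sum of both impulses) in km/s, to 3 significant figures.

Transfer-ellipse semi-major axis a_t = (r₁ + r₂)/2 = (1.170×10^5 + 8.110×10^5)/2 = 4.640×10^5 km.
Circular speed at r₁: v₁ = √(μ/r₁) = √(2.015×10^7/1.170×10^5) = 13.12335 km/s.
Transfer-orbit speed at r₁ (v² = μ(2/r − 1/a)): v_p = √[μ(2/r₁ − 1/a_t)] = 17.34986 km/s.
First burn Δv₁ = |v_p − v₁| = 4.2265 km/s.
Circular speed at r₂: v₂ = √(μ/r₂) = 4.9846 km/s.
Transfer-orbit speed at r₂: v_a = √[μ(2/r₂ − 1/a_t)] = 2.5030 km/s.
Second burn Δv₂ = |v₂ − v_a| = 2.4816 km/s.
Total Δv = Δv₁ + Δv₂ = 6.708 km/s.

Δv = 6.71 km/s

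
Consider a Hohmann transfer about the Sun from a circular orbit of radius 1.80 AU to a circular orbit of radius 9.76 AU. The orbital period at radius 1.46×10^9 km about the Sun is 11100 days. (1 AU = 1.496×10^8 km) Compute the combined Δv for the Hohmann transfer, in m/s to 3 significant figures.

From Kepler's third law T² = 4π²r³/μ at r = 1.46×10^9 km, T = 11100 days = 11100 × 86400 s = 9.5904×10^8 s: μ = 4π²r³/T² = 1.33581×10^11 km³/s².
In km: r₁ = 1.80 × 1.496×10^8 = 2.6928×10^8 km; r₂ = 9.76 × 1.496×10^8 = 1.460096×10^9 km.
The Hohmann ellipse has a_t = (r₁ + r₂)/2 = 8.64688×10^8 km.
At r₁ the circular-orbit speed is v₁ = √(μ/r₁) = 22.27 km/s.
On the transfer ellipse at r₁, vis-viva equation gives v_p = √[μ(2/r₁ − 1/a_t)] = 28.94 km/s.
First burn Δv₁ = |v_p − v₁| = 6.670 km/s.
Circular speed at r₂: v₂ = √(μ/r₂) = 9.565 km/s.
Transfer-orbit speed at r₂: v_a = √[μ(2/r₂ − 1/a_t)] = 5.338 km/s.
Second burn Δv₂ = |v₂ − v_a| = 4.227 km/s.
Total Δv = Δv₁ + Δv₂ = 10.90 km/s.

Δv = 10900 m/s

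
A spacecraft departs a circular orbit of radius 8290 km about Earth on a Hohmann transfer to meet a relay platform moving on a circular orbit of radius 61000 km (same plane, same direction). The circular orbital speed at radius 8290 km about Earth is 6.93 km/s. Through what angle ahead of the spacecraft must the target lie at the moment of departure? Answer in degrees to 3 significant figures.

From the circular-orbit relation v² = μ/r at r = 8290 km: μ = v²r = (6.93)² × 8290 = 3.98126×10^5 km³/s².
Semi-major axis of the transfer orbit: a_t = (8290 + 61000)/2 = 34645 km.
The half-period of the transfer ellipse is t = π√(a_t³/μ) = 32107 s.
Target angular speed ω₂ = √(μ/r₂³) = 4.1881×10^-5 rad/s.
Angle swept by the target during transfer: ω₂·t = 1.34467 rad = 77.04°.
Arrival is 180° from departure on the ellipse, so φ = 180° − 77.04° = 103°.

φ = 103°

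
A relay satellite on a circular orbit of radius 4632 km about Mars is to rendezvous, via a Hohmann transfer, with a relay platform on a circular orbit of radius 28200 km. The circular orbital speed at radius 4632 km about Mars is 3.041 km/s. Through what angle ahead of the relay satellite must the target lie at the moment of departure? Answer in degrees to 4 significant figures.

From the circular-orbit relation v² = μ/r at r = 4632 km: μ = v²r = (3.041)² × 4632 = 42835.3 km³/s².
Semi-major axis of the transfer orbit: a_t = (4632 + 28200)/2 = 16416 km.
Transfer time t = π√(a_t³/μ) = 31926 s.
The target's mean motion on its circular orbit is ω₂ = √(μ/r₂³) = 4.3705×10^-5 rad/s.
Angle swept by the target during transfer: ω₂·t = 1.39533 rad = 79.947°.
Arrival is 180° from departure on the ellipse, so φ = 180° − 79.947° = 100.1°.

φ = 100.1°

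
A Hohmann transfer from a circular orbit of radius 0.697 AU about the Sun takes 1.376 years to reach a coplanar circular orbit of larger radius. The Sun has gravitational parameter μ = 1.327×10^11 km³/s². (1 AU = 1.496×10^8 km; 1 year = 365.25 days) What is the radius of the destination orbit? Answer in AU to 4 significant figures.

r₂ = 3.230 AU

In km: r₁ = 0.697 × 1.496×10^8 = 1.042712×10^8 km.
Transfer time t = 1.376 years × 365.25 × 86400 s = 4.34232576×10^7 s, and t = π√(a_t³/μ).
So a_t = (μ t²/π²)^(1/3) = (1.327×10^11 × (4.34232576×10^7)² / π²)^(1/3) = 2.9377×10^8 km.
Since a_t = (r₁ + r₂)/2, r₂ = 2a_t − r₁ = 2×2.9377×10^8 − 1.042712×10^8 = 4.832688×10^8 km.
In AU: r₂ = 4.832688×10^8 / 1.496×10^8 = 3.230 AU.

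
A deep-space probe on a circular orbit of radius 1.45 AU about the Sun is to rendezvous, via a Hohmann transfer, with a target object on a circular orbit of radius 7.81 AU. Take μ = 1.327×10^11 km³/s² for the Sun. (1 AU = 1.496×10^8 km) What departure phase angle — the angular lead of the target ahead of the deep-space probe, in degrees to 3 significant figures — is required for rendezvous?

φ = 97.8°

In km: r₁ = 1.45 × 1.496×10^8 = 2.1692×10^8 km; r₂ = 7.81 × 1.496×10^8 = 1.168376×10^9 km.
Semi-major axis of the transfer orbit: a_t = (2.1692×10^8 + 1.168376×10^9)/2 = 6.92648×10^8 km.
Transfer time t = π√(a_t³/μ) = 1.572×10^8 s.
The target's mean motion on its circular orbit is ω₂ = √(μ/r₂³) = 9.121×10^-9 rad/s.
Angle swept by the target during transfer: ω₂·t = 1.434 rad = 82.16°.
The deep-space probe traverses 180° on the transfer ellipse, so the target must lead by 180° − 82.16° = 97.8°.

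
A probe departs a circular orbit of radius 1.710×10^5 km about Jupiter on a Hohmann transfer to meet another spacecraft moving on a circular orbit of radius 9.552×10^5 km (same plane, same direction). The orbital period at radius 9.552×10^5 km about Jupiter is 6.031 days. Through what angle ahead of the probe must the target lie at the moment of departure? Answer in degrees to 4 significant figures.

φ = 98.53°

From Kepler's third law T² = 4π²r³/μ at r = 9.552×10^5 km, T = 6.031 days = 6.031 × 86400 s = 5.210784×10^5 s: μ = 4π²r³/T² = 1.26717×10^8 km³/s².
Transfer-ellipse semi-major axis a_t = (r₁ + r₂)/2 = (1.710×10^5 + 9.552×10^5)/2 = 5.631×10^5 km.
The half-period of the transfer ellipse is t = π√(a_t³/μ) = 1.179×10^5 s.
Target angular speed ω₂ = √(μ/r₂³) = 1.206×10^-5 rad/s.
Angle swept by the target during transfer: ω₂·t = 1.422 rad = 81.47°.
The probe traverses 180° on the transfer ellipse, so the target must lead by 180° − 81.47° = 98.53°.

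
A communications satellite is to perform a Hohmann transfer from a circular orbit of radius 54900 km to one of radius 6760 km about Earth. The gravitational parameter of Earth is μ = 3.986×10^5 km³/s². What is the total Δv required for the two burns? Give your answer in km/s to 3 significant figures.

The Hohmann ellipse has a_t = (r₁ + r₂)/2 = 30830 km.
At r₁ the circular-orbit speed is v₁ = √(μ/r₁) = 2.695 km/s.
On the transfer ellipse at r₁, v² = μ(2/r − 1/a) gives v_a = √[μ(2/r₁ − 1/a_t)] = 1.262 km/s.
First burn Δv₁ = |v_a − v₁| = 1.433 km/s.
Circular speed at r₂: v₂ = √(μ/r₂) = 7.6788 km/s.
Transfer-orbit speed at r₂: v_p = √[μ(2/r₂ − 1/a_t)] = 10.247 km/s.
Second burn Δv₂ = |v₂ − v_p| = 2.568 km/s.
Δv = Δv₁ + Δv₂ = 1.433 + 2.568 = 4.001 km/s.

Δv = 4.00 km/s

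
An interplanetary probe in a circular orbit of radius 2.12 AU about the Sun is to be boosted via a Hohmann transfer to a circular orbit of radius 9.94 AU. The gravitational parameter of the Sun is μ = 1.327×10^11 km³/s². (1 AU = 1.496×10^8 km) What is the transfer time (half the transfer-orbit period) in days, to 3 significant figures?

In km: r₁ = 2.12 × 1.496×10^8 = 3.17152×10^8 km; r₂ = 9.94 × 1.496×10^8 = 1.487024×10^9 km.
The Hohmann ellipse has a_t = (r₁ + r₂)/2 = 9.02088×10^8 km.
Half the transfer-orbit period gives t = π√(a_t³/μ) = 2.337×10^8 s.
Converting: 2.337×10^8 s ÷ 86400 s/day = 2700 days.

t = 2700 days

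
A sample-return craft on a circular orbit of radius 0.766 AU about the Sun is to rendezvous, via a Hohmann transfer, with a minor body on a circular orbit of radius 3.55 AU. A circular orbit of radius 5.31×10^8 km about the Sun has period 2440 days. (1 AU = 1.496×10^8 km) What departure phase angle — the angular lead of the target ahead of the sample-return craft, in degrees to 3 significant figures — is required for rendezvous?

φ = 94.7°

From Kepler's third law T² = 4π²r³/μ at r = 5.31×10^8 km, T = 2440 days = 2440 × 86400 s = 2.10816×10^8 s: μ = 4π²r³/T² = 1.32995×10^11 km³/s².
In km: r₁ = 0.766 × 1.496×10^8 = 1.145936×10^8 km; r₂ = 3.55 × 1.496×10^8 = 5.3108×10^8 km.
Semi-major axis of the transfer orbit: a_t = (1.145936×10^8 + 5.3108×10^8)/2 = 3.228368×10^8 km.
The half-period of the transfer ellipse is t = π√(a_t³/μ) = 4.997×10^7 s.
Target angular speed ω₂ = √(μ/r₂³) = 2.980×10^-8 rad/s.
Angle swept by the target during transfer: ω₂·t = 1.489 rad = 85.31°.
The sample-return craft traverses 180° on the transfer ellipse, so the target must lead by 180° − 85.31° = 94.7°.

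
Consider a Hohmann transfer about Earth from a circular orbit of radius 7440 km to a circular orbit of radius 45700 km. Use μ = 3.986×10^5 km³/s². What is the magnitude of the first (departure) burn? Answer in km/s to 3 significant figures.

The Hohmann ellipse has a_t = (r₁ + r₂)/2 = 26570 km.
On the circular orbit at r = 7440 km, v_c = √(μ/r) = 7.3195 km/s.
Transfer-orbit speed at the same r (vis-viva, a = a_t): v_t = √[μ(2/r − 1/a_t)] = 9.5994 km/s.
Δv₁ = |v_t − v_c| = |9.5994 − 7.3195| = 2.280 km/s.

Δv₁ = 2.28 km/s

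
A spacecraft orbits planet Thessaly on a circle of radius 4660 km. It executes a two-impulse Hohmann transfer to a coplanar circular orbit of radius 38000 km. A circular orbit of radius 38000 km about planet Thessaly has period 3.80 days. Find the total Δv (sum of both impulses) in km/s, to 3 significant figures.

Δv = 1.08 km/s

From Kepler's third law T² = 4π²r³/μ at r = 38000 km, T = 3.80 days = 3.80 × 86400 s = 3.2832×10^5 s: μ = 4π²r³/T² = 20096.3 km³/s².
The Hohmann ellipse has a_t = (r₁ + r₂)/2 = 21330 km.
At r₁ the circular-orbit speed is v₁ = √(μ/r₁) = 2.0767 km/s.
On the transfer ellipse at r₁, vis-viva equation gives v_p = √[μ(2/r₁ − 1/a_t)] = 2.7718 km/s.
First burn Δv₁ = |v_p − v₁| = 0.6951 km/s.
Circular speed at r₂: v₂ = √(μ/r₂) = 0.7272 km/s.
Transfer-orbit speed at r₂: v_a = √[μ(2/r₂ − 1/a_t)] = 0.3399 km/s.
Second burn Δv₂ = |v₂ − v_a| = 0.3873 km/s.
Total Δv = Δv₁ + Δv₂ = 1.082 km/s.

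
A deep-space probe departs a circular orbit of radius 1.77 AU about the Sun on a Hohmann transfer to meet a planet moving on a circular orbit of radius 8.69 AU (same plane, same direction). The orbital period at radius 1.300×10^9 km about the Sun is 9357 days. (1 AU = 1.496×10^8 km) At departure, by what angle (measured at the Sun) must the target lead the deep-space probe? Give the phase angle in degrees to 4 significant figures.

From Kepler's third law T² = 4π²r³/μ at r = 1.300×10^9 km, T = 9357 days = 9357 × 86400 s = 8.084448×10^8 s: μ = 4π²r³/T² = 1.32706×10^11 km³/s².
In km: r₁ = 1.77 × 1.496×10^8 = 2.64792×10^8 km; r₂ = 8.69 × 1.496×10^8 = 1.300024×10^9 km.
Semi-major axis of the transfer orbit: a_t = (2.64792×10^8 + 1.300024×10^9)/2 = 7.82408×10^8 km.
The half-period of the transfer ellipse is t = π√(a_t³/μ) = 1.8874×10^8 s.
The target's mean motion on its circular orbit is ω₂ = √(μ/r₂³) = 7.7717×10^-9 rad/s.
Angle swept by the target during transfer: ω₂·t = 1.4668 rad = 84.04°.
The deep-space probe traverses 180° on the transfer ellipse, so the target must lead by 180° − 84.04° = 95.96°.

φ = 95.96°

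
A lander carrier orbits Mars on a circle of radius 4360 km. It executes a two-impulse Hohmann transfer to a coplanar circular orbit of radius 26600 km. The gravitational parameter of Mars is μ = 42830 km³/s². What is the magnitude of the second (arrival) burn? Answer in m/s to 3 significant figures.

Transfer-ellipse semi-major axis a_t = (r₁ + r₂)/2 = (4360 + 26600)/2 = 15480 km.
On the circular orbit at r = 26600 km, v_c = √(μ/r) = 1.2689 km/s.
Transfer-orbit speed at the same r (vis-viva, a = a_t): v_t = √[μ(2/r − 1/a_t)] = 0.67343 km/s.
Δv₂ = |v_t − v_c| = |0.67343 − 1.2689| = 0.5955 km/s.

Δv₂ = 595 m/s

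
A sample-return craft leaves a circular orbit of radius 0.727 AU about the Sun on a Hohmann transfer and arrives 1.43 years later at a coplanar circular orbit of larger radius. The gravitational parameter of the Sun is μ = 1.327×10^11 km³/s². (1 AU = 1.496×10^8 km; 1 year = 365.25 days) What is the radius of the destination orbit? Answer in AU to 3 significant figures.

r₂ = 3.30 AU

In km: r₁ = 0.727 × 1.496×10^8 = 1.087592×10^8 km.
Transfer time t = 1.43 years × 365.25 × 86400 s = 4.5127368×10^7 s, and t = π√(a_t³/μ).
So a_t = (μ t²/π²)^(1/3) = (1.327×10^11 × (4.5127368×10^7)² / π²)^(1/3) = 3.0140×10^8 km.
Since a_t = (r₁ + r₂)/2, r₂ = 2a_t − r₁ = 2×3.0140×10^8 − 1.087592×10^8 = 4.940408×10^8 km.
In AU: r₂ = 4.940408×10^8 / 1.496×10^8 = 3.30 AU.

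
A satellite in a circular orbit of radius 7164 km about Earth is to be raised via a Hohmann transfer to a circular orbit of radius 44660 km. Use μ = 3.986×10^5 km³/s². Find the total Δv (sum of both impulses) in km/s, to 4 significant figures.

Δv = 3.750 km/s

The Hohmann ellipse has a_t = (r₁ + r₂)/2 = 25912 km.
At r₁ the circular-orbit speed is v₁ = √(μ/r₁) = 7.4592 km/s.
Transfer-orbit speed at r₁ (vis-viva equation): v_p = √[μ(2/r₁ − 1/a_t)] = 9.7926 km/s.
First burn Δv₁ = |v_p − v₁| = 2.333 km/s.
Circular speed at r₂: v₂ = √(μ/r₂) = 2.988 km/s.
Transfer-orbit speed at r₂: v_a = √[μ(2/r₂ − 1/a_t)] = 1.571 km/s.
Second burn Δv₂ = |v₂ − v_a| = 1.417 km/s.
Δv = Δv₁ + Δv₂ = 2.333 + 1.417 = 3.750 km/s.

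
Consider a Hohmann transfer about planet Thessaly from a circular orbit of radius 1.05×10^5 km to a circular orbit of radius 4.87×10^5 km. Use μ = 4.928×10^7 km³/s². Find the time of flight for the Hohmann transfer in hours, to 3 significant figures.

Transfer-ellipse semi-major axis a_t = (r₁ + r₂)/2 = (1.050×10^5 + 4.870×10^5)/2 = 2.960×10^5 km.
Transfer time t = π√(a_t³/μ) = π√((2.960×10^5)³ / 4.928×10^7) = 72070 s.
Converting: 72070 s ÷ 3600 s/hour = 20.0 hours.

t = 20.0 hours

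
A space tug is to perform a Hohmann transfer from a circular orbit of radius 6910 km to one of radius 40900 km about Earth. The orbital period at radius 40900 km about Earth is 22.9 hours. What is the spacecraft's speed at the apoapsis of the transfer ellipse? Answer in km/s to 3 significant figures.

From Kepler's third law T² = 4π²r³/μ at r = 40900 km, T = 22.9 hours = 22.9 × 3600 s = 82440 s: μ = 4π²r³/T² = 3.97424×10^5 km³/s².
Semi-major axis of the transfer orbit: a_t = (6910 + 40900)/2 = 23905 km.
The apoapsis of the transfer ellipse is at r = 40900 km.
From the vis-viva equation, v = √[μ(2/r − 1/a_t)] = 1.676 km/s.

v = 1.68 km/s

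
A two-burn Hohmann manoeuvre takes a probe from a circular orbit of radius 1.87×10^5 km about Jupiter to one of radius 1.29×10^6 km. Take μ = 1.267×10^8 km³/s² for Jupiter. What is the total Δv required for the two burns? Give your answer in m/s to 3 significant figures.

Δv = 13300 m/s

Semi-major axis of the transfer orbit: a_t = (1.870×10^5 + 1.290×10^6)/2 = 7.385×10^5 km.
At r₁ the circular-orbit speed is v₁ = √(μ/r₁) = 26.0296 km/s.
On the transfer ellipse at r₁, vis-viva equation gives v_p = √[μ(2/r₁ − 1/a_t)] = 34.4023 km/s.
First burn Δv₁ = |v_p − v₁| = 8.373 km/s.
At r₂, v₂ = √(μ/r₂) = 9.910 km/s.
Transfer-orbit speed at r₂: v_a = √[μ(2/r₂ − 1/a_t)] = 4.987 km/s.
Second burn Δv₂ = |v₂ − v_a| = 4.923 km/s.
Total Δv = Δv₁ + Δv₂ = 13.30 km/s.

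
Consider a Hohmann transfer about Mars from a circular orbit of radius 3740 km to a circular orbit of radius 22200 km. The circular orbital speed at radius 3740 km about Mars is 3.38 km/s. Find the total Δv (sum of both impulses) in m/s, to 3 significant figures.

From the circular-orbit relation v² = μ/r at r = 3740 km: μ = v²r = (3.38)² × 3740 = 42727.3 km³/s².
Semi-major axis of the transfer orbit: a_t = (3740 + 22200)/2 = 12970 km.
Circular speed at r₁: v₁ = √(μ/r₁) = √(42727.3/3740) = 3.380 km/s.
Transfer-orbit speed at r₁ (vis-viva): v_p = √[μ(2/r₁ − 1/a_t)] = 4.422 km/s.
First burn Δv₁ = |v_p − v₁| = 1.042 km/s.
Circular speed at r₂: v₂ = √(μ/r₂) = 1.3873 km/s.
Transfer-orbit speed at r₂: v_a = √[μ(2/r₂ − 1/a_t)] = 0.74498 km/s.
Second burn Δv₂ = |v₂ − v_a| = 0.6423 km/s.
Δv = Δv₁ + Δv₂ = 1.042 + 0.6423 = 1.684 km/s.

Δv = 1680 m/s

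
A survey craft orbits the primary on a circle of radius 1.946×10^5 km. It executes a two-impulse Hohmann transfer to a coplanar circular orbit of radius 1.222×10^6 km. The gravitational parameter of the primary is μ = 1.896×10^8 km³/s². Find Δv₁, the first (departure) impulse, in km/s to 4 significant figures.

The Hohmann ellipse has a_t = (r₁ + r₂)/2 = 7.083×10^5 km.
On the circular orbit at r = 1.946×10^5 km, v_c = √(μ/r) = 31.214 km/s.
Vis-viva on the transfer ellipse at r = 1.946×10^5 km gives v_t = √[μ(2/r − 1/a_t)] = 40.999 km/s.
Δv₁ = |v_t − v_c| = |40.999 − 31.214| = 9.785 km/s.

Δv₁ = 9.785 km/s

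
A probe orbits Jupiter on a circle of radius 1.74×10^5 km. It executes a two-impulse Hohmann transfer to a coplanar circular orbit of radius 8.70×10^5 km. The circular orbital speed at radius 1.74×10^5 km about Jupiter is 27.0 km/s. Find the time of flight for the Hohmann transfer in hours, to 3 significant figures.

From the circular-orbit relation v² = μ/r at r = 1.74×10^5 km: μ = v²r = (27.0)² × 1.74×10^5 = 1.26846×10^8 km³/s².
The Hohmann ellipse has a_t = (r₁ + r₂)/2 = 5.220×10^5 km.
Transfer time t = π√(a_t³/μ) = π√((5.220×10^5)³ / 1.26846×10^8) = 1.052×10^5 s.
Converting: 1.052×10^5 s ÷ 3600 s/hour = 29.2 hours.

t = 29.2 hours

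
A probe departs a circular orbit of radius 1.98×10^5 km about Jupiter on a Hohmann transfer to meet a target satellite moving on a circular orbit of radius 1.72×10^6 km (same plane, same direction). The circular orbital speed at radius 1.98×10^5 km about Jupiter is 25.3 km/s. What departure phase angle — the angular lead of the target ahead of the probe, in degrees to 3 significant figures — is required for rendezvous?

From the circular-orbit relation v² = μ/r at r = 1.98×10^5 km: μ = v²r = (25.3)² × 1.98×10^5 = 1.26738×10^8 km³/s².
Semi-major axis of the transfer orbit: a_t = (1.980×10^5 + 1.720×10^6)/2 = 9.590×10^5 km.
Transfer time t = π√(a_t³/μ) = 2.621×10^5 s.
Target angular speed ω₂ = √(μ/r₂³) = 4.991×10^-6 rad/s.
Angle swept by the target during transfer: ω₂·t = 1.308 rad = 74.94°.
The probe traverses 180° on the transfer ellipse, so the target must lead by 180° − 74.94° = 105°.

φ = 105°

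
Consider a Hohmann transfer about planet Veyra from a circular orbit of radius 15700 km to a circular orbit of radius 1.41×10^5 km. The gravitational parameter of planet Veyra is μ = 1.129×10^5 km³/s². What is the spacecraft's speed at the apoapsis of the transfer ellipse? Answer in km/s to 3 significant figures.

Transfer-ellipse semi-major axis a_t = (r₁ + r₂)/2 = (15700 + 1.410×10^5)/2 = 78350 km.
The apoapsis of the transfer ellipse is at r = 1.410×10^5 km.
Applying v² = μ(2/r − 1/a_t): v = 0.4006 km/s.

v = 0.401 km/s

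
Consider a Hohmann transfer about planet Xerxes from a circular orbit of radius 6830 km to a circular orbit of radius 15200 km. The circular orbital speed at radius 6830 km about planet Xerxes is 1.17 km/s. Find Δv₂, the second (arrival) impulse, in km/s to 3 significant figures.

Δv₂ = 0.167 km/s

From the circular-orbit relation v² = μ/r at r = 6830 km: μ = v²r = (1.17)² × 6830 = 9349.59 km³/s².
Transfer-ellipse semi-major axis a_t = (r₁ + r₂)/2 = (6830 + 15200)/2 = 11015 km.
Circular speed at r = 15200 km: v_c = √(μ/r) = 0.7843 km/s.
Vis-viva on the transfer ellipse at r = 15200 km gives v_t = √[μ(2/r − 1/a_t)] = 0.6176 km/s.
Δv₂ = |v_t − v_c| = |0.6176 − 0.7843| = 0.1667 km/s.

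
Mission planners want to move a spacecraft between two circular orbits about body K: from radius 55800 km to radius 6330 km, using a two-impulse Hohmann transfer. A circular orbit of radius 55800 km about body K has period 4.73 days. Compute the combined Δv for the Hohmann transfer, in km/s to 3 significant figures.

Δv = 1.34 km/s

From Kepler's third law T² = 4π²r³/μ at r = 55800 km, T = 4.73 days = 4.73 × 86400 s = 4.08672×10^5 s: μ = 4π²r³/T² = 41068.9 km³/s².
Semi-major axis of the transfer orbit: a_t = (55800 + 6330)/2 = 31065 km.
Circular speed at r₁: v₁ = √(μ/r₁) = √(41068.9/55800) = 0.8579 km/s.
On the transfer ellipse at r₁, v² = μ(2/r − 1/a) gives v_a = √[μ(2/r₁ − 1/a_t)] = 0.3873 km/s.
First burn Δv₁ = |v_a − v₁| = 0.4706 km/s.
At r₂, v₂ = √(μ/r₂) = 2.54715 km/s.
Transfer-orbit speed at r₂: v_p = √[μ(2/r₂ − 1/a_t)] = 3.41378 km/s.
Second burn Δv₂ = |v₂ − v_p| = 0.8666 km/s.
Δv = Δv₁ + Δv₂ = 0.4706 + 0.8666 = 1.337 km/s.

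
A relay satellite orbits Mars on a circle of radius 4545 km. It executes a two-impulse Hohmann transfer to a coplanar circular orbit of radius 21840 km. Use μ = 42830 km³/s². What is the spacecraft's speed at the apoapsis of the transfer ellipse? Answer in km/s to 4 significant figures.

Transfer-ellipse semi-major axis a_t = (r₁ + r₂)/2 = (4545 + 21840)/2 = 13192.5 km.
The apoapsis of the transfer ellipse is at r = 21840 km.
Applying v² = μ(2/r − 1/a_t): v = 0.8220 km/s.

v = 0.8220 km/s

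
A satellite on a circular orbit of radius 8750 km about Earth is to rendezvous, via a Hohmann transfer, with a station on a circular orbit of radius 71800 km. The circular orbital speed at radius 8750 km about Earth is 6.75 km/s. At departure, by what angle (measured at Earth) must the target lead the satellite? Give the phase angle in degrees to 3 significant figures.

From the circular-orbit relation v² = μ/r at r = 8750 km: μ = v²r = (6.75)² × 8750 = 3.98672×10^5 km³/s².
The Hohmann ellipse has a_t = (r₁ + r₂)/2 = 40275 km.
The half-period of the transfer ellipse is t = π√(a_t³/μ) = 40216 s.
The target's mean motion on its circular orbit is ω₂ = √(μ/r₂³) = 3.2819×10^-5 rad/s.
Angle swept by the target during transfer: ω₂·t = 1.3198 rad = 75.62°.
Arrival is 180° from departure on the ellipse, so φ = 180° − 75.62° = 104°.

φ = 104°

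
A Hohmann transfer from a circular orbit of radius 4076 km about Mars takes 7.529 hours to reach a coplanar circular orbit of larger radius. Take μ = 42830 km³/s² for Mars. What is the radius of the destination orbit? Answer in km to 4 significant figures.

Transfer time t = 7.529 hours = 27104.4 s, and t = π√(a_t³/μ).
So a_t = (μ t²/π²)^(1/3) = (42830 × (27104.4)² / π²)^(1/3) = 14718 km.
Since a_t = (r₁ + r₂)/2, r₂ = 2a_t − r₁ = 2×14718 − 4076 = 25360 km.

r₂ = 25360 km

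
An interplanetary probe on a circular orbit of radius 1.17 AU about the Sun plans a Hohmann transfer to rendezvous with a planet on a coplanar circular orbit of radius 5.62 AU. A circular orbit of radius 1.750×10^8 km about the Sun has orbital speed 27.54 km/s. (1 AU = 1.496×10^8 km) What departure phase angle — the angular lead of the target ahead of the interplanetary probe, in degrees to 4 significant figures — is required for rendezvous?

From the circular-orbit relation v² = μ/r at r = 1.750×10^8 km: μ = v²r = (27.54)² × 1.750×10^8 = 1.32729×10^11 km³/s².
In km: r₁ = 1.17 × 1.496×10^8 = 1.75032×10^8 km; r₂ = 5.62 × 1.496×10^8 = 8.40752×10^8 km.
Transfer-ellipse semi-major axis a_t = (r₁ + r₂)/2 = (1.75032×10^8 + 8.40752×10^8)/2 = 5.07892×10^8 km.
The half-period of the transfer ellipse is t = π√(a_t³/μ) = 9.870×10^7 s.
The target's mean motion on its circular orbit is ω₂ = √(μ/r₂³) = 1.494×10^-8 rad/s.
Angle swept by the target during transfer: ω₂·t = 1.475 rad = 84.51°.
The interplanetary probe traverses 180° on the transfer ellipse, so the target must lead by 180° − 84.51° = 95.49°.

φ = 95.49°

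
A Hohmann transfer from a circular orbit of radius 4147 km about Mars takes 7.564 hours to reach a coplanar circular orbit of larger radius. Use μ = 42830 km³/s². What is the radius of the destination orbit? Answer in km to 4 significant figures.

Transfer time t = 7.564 hours = 27230.4 s, and t = π√(a_t³/μ).
So a_t = (μ t²/π²)^(1/3) = (42830 × (27230.4)² / π²)^(1/3) = 14763 km.
Since a_t = (r₁ + r₂)/2, r₂ = 2a_t − r₁ = 2×14763 − 4147 = 25379 km.

r₂ = 25380 km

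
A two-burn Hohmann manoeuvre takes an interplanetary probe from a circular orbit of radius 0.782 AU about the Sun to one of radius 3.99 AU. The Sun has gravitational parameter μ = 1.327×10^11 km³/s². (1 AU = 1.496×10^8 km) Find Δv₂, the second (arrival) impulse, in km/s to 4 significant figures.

In km: r₁ = 0.782 × 1.496×10^8 = 1.169872×10^8 km; r₂ = 3.99 × 1.496×10^8 = 5.96904×10^8 km.
The Hohmann ellipse has a_t = (r₁ + r₂)/2 = 3.569456×10^8 km.
Circular speed at r = 5.96904×10^8 km: v_c = √(μ/r) = 14.91 km/s.
Vis-viva on the transfer ellipse at r = 5.96904×10^8 km gives v_t = √[μ(2/r − 1/a_t)] = 8.536 km/s.
Δv₂ = |v_t − v_c| = |8.536 − 14.91| = 6.374 km/s.

Δv₂ = 6.374 km/s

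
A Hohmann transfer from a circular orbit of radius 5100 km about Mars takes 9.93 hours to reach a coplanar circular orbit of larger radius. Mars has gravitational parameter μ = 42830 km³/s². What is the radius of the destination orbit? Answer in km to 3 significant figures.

r₂ = 30300 km

Transfer time t = 9.93 hours = 35748 s, and t = π√(a_t³/μ).
So a_t = (μ t²/π²)^(1/3) = (42830 × (35748)² / π²)^(1/3) = 17700 km.
Since a_t = (r₁ + r₂)/2, r₂ = 2a_t − r₁ = 2×17700 − 5100 = 30300 km.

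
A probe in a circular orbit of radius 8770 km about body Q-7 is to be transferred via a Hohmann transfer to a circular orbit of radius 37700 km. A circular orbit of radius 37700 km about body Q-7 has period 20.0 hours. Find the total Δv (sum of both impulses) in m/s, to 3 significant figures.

Δv = 3140 m/s

From Kepler's third law T² = 4π²r³/μ at r = 37700 km, T = 20.0 hours = 20.0 × 3600 s = 72000 s: μ = 4π²r³/T² = 4.08055×10^5 km³/s².
The Hohmann ellipse has a_t = (r₁ + r₂)/2 = 23235 km.
Circular speed at r₁: v₁ = √(μ/r₁) = √(4.08055×10^5/8770) = 6.8212 km/s.
Transfer-orbit speed at r₁ (v² = μ(2/r − 1/a)): v_p = √[μ(2/r₁ − 1/a_t)] = 8.6888 km/s.
First burn Δv₁ = |v_p − v₁| = 1.8676 km/s.
At r₂, v₂ = √(μ/r₂) = 3.2899 km/s.
Transfer-orbit speed at r₂: v_a = √[μ(2/r₂ − 1/a_t)] = 2.0212 km/s.
Second burn Δv₂ = |v₂ − v_a| = 1.2687 km/s.
Total Δv = Δv₁ + Δv₂ = 3.136 km/s.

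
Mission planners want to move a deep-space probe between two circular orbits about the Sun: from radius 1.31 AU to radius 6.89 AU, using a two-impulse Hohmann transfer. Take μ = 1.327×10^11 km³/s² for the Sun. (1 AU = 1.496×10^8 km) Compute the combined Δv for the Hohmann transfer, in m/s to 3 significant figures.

In km: r₁ = 1.31 × 1.496×10^8 = 1.95976×10^8 km; r₂ = 6.89 × 1.496×10^8 = 1.030744×10^9 km.
Semi-major axis of the transfer orbit: a_t = (1.95976×10^8 + 1.030744×10^9)/2 = 6.1336×10^8 km.
Circular speed at r₁: v₁ = √(μ/r₁) = √(1.327×10^11/1.95976×10^8) = 26.022 km/s.
On the transfer ellipse at r₁, vis-viva gives v_p = √[μ(2/r₁ − 1/a_t)] = 33.733 km/s.
First burn Δv₁ = |v_p − v₁| = 7.711 km/s.
Circular speed at r₂: v₂ = √(μ/r₂) = 11.3465 km/s.
Transfer-orbit speed at r₂: v_a = √[μ(2/r₂ − 1/a_t)] = 6.41363 km/s.
Second burn Δv₂ = |v₂ − v_a| = 4.933 km/s.
Total Δv = Δv₁ + Δv₂ = 12.64 km/s.

Δv = 12600 m/s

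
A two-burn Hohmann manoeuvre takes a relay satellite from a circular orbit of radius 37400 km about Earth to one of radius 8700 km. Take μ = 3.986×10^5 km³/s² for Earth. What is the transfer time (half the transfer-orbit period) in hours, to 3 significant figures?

t = 4.84 hours

The Hohmann ellipse has a_t = (r₁ + r₂)/2 = 23050 km.
Half the transfer-orbit period gives t = π√(a_t³/μ) = 17410 s.
Converting: 17410 s ÷ 3600 s/hour = 4.84 hours.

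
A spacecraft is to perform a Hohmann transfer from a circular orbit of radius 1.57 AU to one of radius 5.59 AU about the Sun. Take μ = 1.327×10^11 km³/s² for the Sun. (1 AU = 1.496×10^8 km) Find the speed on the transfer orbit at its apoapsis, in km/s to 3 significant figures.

v = 8.34 km/s

In km: r₁ = 1.57 × 1.496×10^8 = 2.34872×10^8 km; r₂ = 5.59 × 1.496×10^8 = 8.36264×10^8 km.
Transfer-ellipse semi-major axis a_t = (r₁ + r₂)/2 = (2.34872×10^8 + 8.36264×10^8)/2 = 5.35568×10^8 km.
At apoapsis, r = 8.36264×10^8 km.
From the vis-viva equation, v = √[μ(2/r − 1/a_t)] = 8.342 km/s.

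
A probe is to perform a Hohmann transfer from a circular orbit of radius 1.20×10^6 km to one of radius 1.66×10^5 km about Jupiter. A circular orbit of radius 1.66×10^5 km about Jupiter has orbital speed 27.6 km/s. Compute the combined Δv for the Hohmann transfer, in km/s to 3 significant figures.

Δv = 14.2 km/s

From the circular-orbit relation v² = μ/r at r = 1.66×10^5 km: μ = v²r = (27.6)² × 1.66×10^5 = 1.26452×10^8 km³/s².
Semi-major axis of the transfer orbit: a_t = (1.200×10^6 + 1.660×10^5)/2 = 6.830×10^5 km.
At r₁ the circular-orbit speed is v₁ = √(μ/r₁) = 10.2653 km/s.
On the transfer ellipse at r₁, v² = μ(2/r − 1/a) gives v_a = √[μ(2/r₁ − 1/a_t)] = 5.06077 km/s.
First burn Δv₁ = |v_a − v₁| = 5.205 km/s.
Circular speed at r₂: v₂ = √(μ/r₂) = 27.600 km/s.
Transfer-orbit speed at r₂: v_p = √[μ(2/r₂ − 1/a_t)] = 36.584 km/s.
Second burn Δv₂ = |v₂ − v_p| = 8.984 km/s.
Total Δv = Δv₁ + Δv₂ = 14.19 km/s.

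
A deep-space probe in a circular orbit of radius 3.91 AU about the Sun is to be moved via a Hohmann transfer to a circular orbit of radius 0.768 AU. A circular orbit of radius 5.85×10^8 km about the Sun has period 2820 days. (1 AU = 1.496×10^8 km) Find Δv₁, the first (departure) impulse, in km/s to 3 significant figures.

Δv₁ = 6.44 km/s

From Kepler's third law T² = 4π²r³/μ at r = 5.85×10^8 km, T = 2820 days = 2820 × 86400 s = 2.43648×10^8 s: μ = 4π²r³/T² = 1.33138×10^11 km³/s².
In km: r₁ = 3.91 × 1.496×10^8 = 5.84936×10^8 km; r₂ = 0.768 × 1.496×10^8 = 1.148928×10^8 km.
Semi-major axis of the transfer orbit: a_t = (5.84936×10^8 + 1.148928×10^8)/2 = 3.499144×10^8 km.
On the circular orbit at r = 5.84936×10^8 km, v_c = √(μ/r) = 15.087 km/s.
Vis-viva on the transfer ellipse at r = 5.84936×10^8 km gives v_t = √[μ(2/r − 1/a_t)] = 8.6449 km/s.
Δv₁ = |v_t − v_c| = |8.6449 − 15.087| = 6.442 km/s.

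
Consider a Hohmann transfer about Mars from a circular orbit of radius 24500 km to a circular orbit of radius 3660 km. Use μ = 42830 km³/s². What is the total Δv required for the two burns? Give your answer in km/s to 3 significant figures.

Δv = 1.74 km/s

Transfer-ellipse semi-major axis a_t = (r₁ + r₂)/2 = (24500 + 3660)/2 = 14080 km.
At r₁ the circular-orbit speed is v₁ = √(μ/r₁) = 1.3222 km/s.
On the transfer ellipse at r₁, vis-viva equation gives v_a = √[μ(2/r₁ − 1/a_t)] = 0.67411 km/s.
First burn Δv₁ = |v_a − v₁| = 0.6481 km/s.
Circular speed at r₂: v₂ = √(μ/r₂) = 3.4208 km/s.
Transfer-orbit speed at r₂: v_p = √[μ(2/r₂ − 1/a_t)] = 4.5125 km/s.
Second burn Δv₂ = |v₂ − v_p| = 1.092 km/s.
Total Δv = Δv₁ + Δv₂ = 1.740 km/s.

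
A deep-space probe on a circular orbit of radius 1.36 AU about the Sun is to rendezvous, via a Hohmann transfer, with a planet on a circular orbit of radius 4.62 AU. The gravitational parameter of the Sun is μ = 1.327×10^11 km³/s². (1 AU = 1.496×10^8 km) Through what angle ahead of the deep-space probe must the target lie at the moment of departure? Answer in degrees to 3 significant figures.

φ = 86.3°

In km: r₁ = 1.36 × 1.496×10^8 = 2.03456×10^8 km; r₂ = 4.62 × 1.496×10^8 = 6.91152×10^8 km.
Transfer-ellipse semi-major axis a_t = (r₁ + r₂)/2 = (2.03456×10^8 + 6.91152×10^8)/2 = 4.47304×10^8 km.
Transfer time t = π√(a_t³/μ) = 8.1587×10^7 s.
The target's mean motion on its circular orbit is ω₂ = √(μ/r₂³) = 2.0048×10^-8 rad/s.
Angle swept by the target during transfer: ω₂·t = 1.6357 rad = 93.72°.
The deep-space probe traverses 180° on the transfer ellipse, so the target must lead by 180° − 93.72° = 86.3°.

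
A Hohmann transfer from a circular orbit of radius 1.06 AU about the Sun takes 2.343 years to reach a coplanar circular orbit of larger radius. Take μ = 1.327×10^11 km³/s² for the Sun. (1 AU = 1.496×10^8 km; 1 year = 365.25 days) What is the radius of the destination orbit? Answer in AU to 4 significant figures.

In km: r₁ = 1.06 × 1.496×10^8 = 1.58576×10^8 km.
Transfer time t = 2.343 years × 365.25 × 86400 s = 7.39394568×10^7 s, and t = π√(a_t³/μ).
So a_t = (μ t²/π²)^(1/3) = (1.327×10^11 × (7.39394568×10^7)² / π²)^(1/3) = 4.1890×10^8 km.
Since a_t = (r₁ + r₂)/2, r₂ = 2a_t − r₁ = 2×4.1890×10^8 − 1.58576×10^8 = 6.79224×10^8 km.
In AU: r₂ = 6.79224×10^8 / 1.496×10^8 = 4.540 AU.

r₂ = 4.540 AU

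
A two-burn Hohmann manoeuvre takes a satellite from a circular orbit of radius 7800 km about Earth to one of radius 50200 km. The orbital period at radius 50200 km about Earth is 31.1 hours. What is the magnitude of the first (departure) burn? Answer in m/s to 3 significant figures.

Δv₁ = 2260 m/s

From Kepler's third law T² = 4π²r³/μ at r = 50200 km, T = 31.1 hours = 31.1 × 3600 s = 1.1196×10^5 s: μ = 4π²r³/T² = 3.98424×10^5 km³/s².
Transfer-ellipse semi-major axis a_t = (r₁ + r₂)/2 = (7800 + 50200)/2 = 29000 km.
Circular speed at r = 7800 km: v_c = √(μ/r) = 7.147 km/s.
Vis-viva on the transfer ellipse at r = 7800 km gives v_t = √[μ(2/r − 1/a_t)] = 9.403 km/s.
Δv₁ = |v_t − v_c| = |9.403 − 7.147| = 2.256 km/s.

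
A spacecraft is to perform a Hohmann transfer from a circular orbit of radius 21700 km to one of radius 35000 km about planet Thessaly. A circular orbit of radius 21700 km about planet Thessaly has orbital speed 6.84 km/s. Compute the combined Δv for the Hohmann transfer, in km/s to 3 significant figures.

Δv = 1.43 km/s

From the circular-orbit relation v² = μ/r at r = 21700 km: μ = v²r = (6.84)² × 21700 = 1.01525×10^6 km³/s².
Semi-major axis of the transfer orbit: a_t = (21700 + 35000)/2 = 28350 km.
At r₁ the circular-orbit speed is v₁ = √(μ/r₁) = 6.840 km/s.
Transfer-orbit speed at r₁ (v² = μ(2/r − 1/a)): v_p = √[μ(2/r₁ − 1/a_t)] = 7.600 km/s.
First burn Δv₁ = |v_p − v₁| = 0.7600 km/s.
Circular speed at r₂: v₂ = √(μ/r₂) = 5.3858 km/s.
Transfer-orbit speed at r₂: v_a = √[μ(2/r₂ − 1/a_t)] = 4.7120 km/s.
Second burn Δv₂ = |v₂ − v_a| = 0.6738 km/s.
Total Δv = Δv₁ + Δv₂ = 1.434 km/s.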